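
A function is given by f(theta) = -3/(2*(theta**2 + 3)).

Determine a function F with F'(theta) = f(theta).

An antiderivative is F(theta) = -sqrt(3)*atan(sqrt(3)*theta/3)/2.

For F(theta) to be correct the identity F'(theta) - f(theta) = 0 must hold.
Check: d/dtheta[-sqrt(3)*atan(sqrt(3)*theta/3)/2] = -3/(2*theta**2 + 6), which equals f(theta).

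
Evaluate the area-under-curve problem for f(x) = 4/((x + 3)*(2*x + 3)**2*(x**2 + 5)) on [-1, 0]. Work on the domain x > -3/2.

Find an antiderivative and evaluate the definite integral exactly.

Antiderivative: F(x) = (-12320*x*log(x + 3/2) + 16820*x*log(x + 3) - 2250*x*log(x**2 + 5) - 3348*sqrt(5)*x*atan(sqrt(5)*x/5) - 18480*log(x + 3/2) + 25230*log(x + 3) - 3375*log(x**2 + 5) - 5022*sqrt(5)*atan(sqrt(5)*x/5) - 48720)/(529830*x + 794745); value = -2914*log(2)/52983 - 176*log(3/2)/7569 - 25*log(5)/5887 - 186*sqrt(5)*atan(sqrt(5)/5)/29435 + 25*log(6)/5887 + 2*log(3)/63 + 32/261

Factor the denominator ((x + 3)*(2*x + 3)**2*(x**2 + 5)) and decompose: f = -2*(25*x + 93)/(5887*(x**2 + 5)) - 352/(7569*(2*x + 3)) + 32/(87*(2*x + 3)**2) + 2/(63*(x + 3)); each piece integrates to a log, atan, or power term.
F(x) = (-12320*x*log(x + 3/2) + 16820*x*log(x + 3) - 2250*x*log(x**2 + 5) - 3348*sqrt(5)*x*atan(sqrt(5)*x/5) - 18480*log(x + 3/2) + 25230*log(x + 3) - 3375*log(x**2 + 5) - 5022*sqrt(5)*atan(sqrt(5)*x/5) - 48720)/(529830*x + 794745) is an antiderivative of f.
Check: d/dx[(-12320*x*log(x + 3/2) + 16820*x*log(x + 3) - 2250*x*log(x**2 + 5) - 3348*sqrt(5)*x*atan(sqrt(5)*x/5) - 18480*log(x + 3/2) + 25230*log(x + 3) - 3375*log(x**2 + 5) - 5022*sqrt(5)*atan(sqrt(5)*x/5) - 48720)/(529830*x + 794745)] = 4/(4*x**5 + 24*x**4 + 65*x**3 + 147*x**2 + 225*x + 135), which equals f(x).
F(0) = -16/261 - 176*log(3/2)/7569 - 25*log(5)/5887 + 2*log(3)/63; F(-1) = -16/87 - 25*log(6)/5887 + 186*sqrt(5)*atan(sqrt(5)/5)/29435 + 2914*log(2)/52983.
Integral = F(0) - F(-1) = -2914*log(2)/52983 - 176*log(3/2)/7569 - 25*log(5)/5887 - 186*sqrt(5)*atan(sqrt(5)/5)/29435 + 25*log(6)/5887 + 2*log(3)/63 + 32/261.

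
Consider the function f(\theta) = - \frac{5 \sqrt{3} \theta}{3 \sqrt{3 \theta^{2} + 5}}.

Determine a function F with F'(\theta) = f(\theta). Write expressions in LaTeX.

The substitution u = \theta^{2} + \frac{5}{3} works: f is exactly (dF/du)*(du/d\theta) for that inner function.
Check: d/d\theta[- \frac{5 \sqrt{3} \sqrt{3 \theta^{2} + 5}}{9}] = - \frac{5 \sqrt{3} \theta}{3 \sqrt{3 \theta^{2} + 5}} = f(\theta).

An antiderivative is F(\theta) = - \frac{5 \sqrt{3} \sqrt{3 \theta^{2} + 5}}{9}.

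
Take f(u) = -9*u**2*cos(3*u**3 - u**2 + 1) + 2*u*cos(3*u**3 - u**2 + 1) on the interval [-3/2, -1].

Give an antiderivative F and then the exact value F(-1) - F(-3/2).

The substitution w = 3*u**3 - u**2 + 1 works: f is exactly (dF/dw)*(dw/du) for that inner function.
F(u) = -sin(3*u**3 - u**2 + 1) is an antiderivative of f.
Check: d/du[-sin(3*u**3 - u**2 + 1)] = -9*u**2*cos(3*u**3 - u**2 + 1) + 2*u*cos(3*u**3 - u**2 + 1) = f(u).
F(-1) = sin(3); F(-3/2) = sin(91/8).
Integral = F(-1) - F(-3/2) = sin(3) - sin(91/8).

Antiderivative: F(u) = -sin(3*u**3 - u**2 + 1); value = sin(3) - sin(91/8)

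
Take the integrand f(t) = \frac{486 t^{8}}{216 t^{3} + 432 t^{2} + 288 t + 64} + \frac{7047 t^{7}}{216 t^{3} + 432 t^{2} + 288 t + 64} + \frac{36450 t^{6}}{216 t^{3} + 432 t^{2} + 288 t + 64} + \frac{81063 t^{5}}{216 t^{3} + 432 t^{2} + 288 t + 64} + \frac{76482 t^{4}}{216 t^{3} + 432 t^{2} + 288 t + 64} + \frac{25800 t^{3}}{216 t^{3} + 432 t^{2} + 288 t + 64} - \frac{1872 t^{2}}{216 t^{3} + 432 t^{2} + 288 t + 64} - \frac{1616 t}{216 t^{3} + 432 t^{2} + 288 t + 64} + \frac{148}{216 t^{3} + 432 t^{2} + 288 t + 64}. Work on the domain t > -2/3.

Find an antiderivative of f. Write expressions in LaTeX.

An antiderivative is F(t) = 3 \left(\frac{t^{2}}{2} + \frac{5 t}{2} - \frac{1}{3}\right)^{3} + \frac{1}{4 \left(3 t + 2\right)^{2}}.

Integrate term by term and add the pieces.
Check: d/dt[3 \left(\frac{t^{2}}{2} + \frac{5 t}{2} - \frac{1}{3}\right)^{3} + \frac{1}{4 \left(3 t + 2\right)^{2}}] = \frac{486 t^{8} + 7047 t^{7} + 36450 t^{6} + 81063 t^{5} + 76482 t^{4} + 25800 t^{3} - 1872 t^{2} - 1616 t + 148}{216 t^{3} + 432 t^{2} + 288 t + 64}, which equals f(t).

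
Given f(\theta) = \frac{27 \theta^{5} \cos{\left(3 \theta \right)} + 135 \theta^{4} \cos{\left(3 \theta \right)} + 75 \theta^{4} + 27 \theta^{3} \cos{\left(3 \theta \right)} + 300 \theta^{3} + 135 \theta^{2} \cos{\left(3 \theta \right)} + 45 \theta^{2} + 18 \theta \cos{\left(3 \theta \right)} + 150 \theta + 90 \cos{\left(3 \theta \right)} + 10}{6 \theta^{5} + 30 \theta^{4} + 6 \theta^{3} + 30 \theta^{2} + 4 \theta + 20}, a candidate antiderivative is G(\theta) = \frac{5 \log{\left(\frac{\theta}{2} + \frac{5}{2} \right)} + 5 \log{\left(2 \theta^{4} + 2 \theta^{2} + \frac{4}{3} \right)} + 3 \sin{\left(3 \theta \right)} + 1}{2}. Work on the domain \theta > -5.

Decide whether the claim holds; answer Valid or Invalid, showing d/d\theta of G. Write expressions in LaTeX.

Valid. The derivative of G reproduces f.

d/d\theta[G] = \frac{27 \theta^{5} \cos{\left(3 \theta \right)} + 135 \theta^{4} \cos{\left(3 \theta \right)} + 75 \theta^{4} + 27 \theta^{3} \cos{\left(3 \theta \right)} + 300 \theta^{3} + 135 \theta^{2} \cos{\left(3 \theta \right)} + 45 \theta^{2} + 18 \theta \cos{\left(3 \theta \right)} + 150 \theta + 90 \cos{\left(3 \theta \right)} + 10}{6 \theta^{5} + 30 \theta^{4} + 6 \theta^{3} + 30 \theta^{2} + 4 \theta + 20}
This equals f(\theta) exactly, so the claim holds.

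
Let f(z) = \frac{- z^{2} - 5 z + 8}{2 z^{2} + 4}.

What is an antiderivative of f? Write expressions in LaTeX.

A first test for any F(z): its z-derivative must equal f(z) identically.
Check: d/dz[- \frac{z}{2} - \frac{5 \log{\left(z^{2} + 2 \right)}}{4} + \frac{5 \sqrt{2} \operatorname{atan}{\left(\frac{\sqrt{2} z}{2} \right)}}{2}] = \frac{- z^{2} - 5 z + 8}{2 z^{2} + 4} = f(z).

An antiderivative is F(z) = - \frac{z}{2} - \frac{5 \log{\left(z^{2} + 2 \right)}}{4} + \frac{5 \sqrt{2} \operatorname{atan}{\left(\frac{\sqrt{2} z}{2} \right)}}{2}.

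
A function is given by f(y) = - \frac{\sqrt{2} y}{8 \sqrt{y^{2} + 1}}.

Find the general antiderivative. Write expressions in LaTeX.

f matches the chain-rule pattern g'(h)*h' with inner function h(y) = \frac{y^{2}}{2} + \frac{1}{2}; substituting u = h(y) collapses the integral.
Check: d/dy[- \frac{\sqrt{2} \sqrt{y^{2} + 1}}{8}] = - \frac{\sqrt{2} y}{8 \sqrt{y^{2} + 1}} = f(y).

F(y) = - \frac{\sqrt{2} \sqrt{y^{2} + 1}}{8} + C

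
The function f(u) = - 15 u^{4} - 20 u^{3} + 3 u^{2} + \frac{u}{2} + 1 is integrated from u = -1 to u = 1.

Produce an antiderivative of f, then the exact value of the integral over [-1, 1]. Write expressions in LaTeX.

Antiderivative: F(u) = - 3 u^{5} - 5 u^{4} + u^{3} + \frac{u^{2}}{4} + u; value = -2

The integrand splits into summands that can be handled one at a time.
F(u) = - 3 u^{5} - 5 u^{4} + u^{3} + \frac{u^{2}}{4} + u is an antiderivative of f.
Check: d/du[- 3 u^{5} - 5 u^{4} + u^{3} + \frac{u^{2}}{4} + u] = - 15 u^{4} - 20 u^{3} + 3 u^{2} + \frac{u}{2} + 1 = f(u).
F(1) = - \frac{23}{4}; F(-1) = - \frac{15}{4}.
Integral = F(1) - F(-1) = -2.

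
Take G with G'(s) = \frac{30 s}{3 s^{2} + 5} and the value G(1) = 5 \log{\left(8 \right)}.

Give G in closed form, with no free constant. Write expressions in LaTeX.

G(s) = 5 \log{\left(3 s^{2} + 5 \right)}

G'(s) matches the chain-rule pattern g'(h)*h' with inner function h(s) = 3 s^{2} + 5; substituting u = h(s) collapses the integral.
A general antiderivative is 5 \log{\left(3 s^{2} + 5 \right)} + C.
The condition gives C = 5 \log{\left(8 \right)} - (5 \log{\left(8 \right)}) = 0.
So G(s) = 5 \log{\left(3 s^{2} + 5 \right)}.
Check: d/ds[5 \log{\left(3 s^{2} + 5 \right)}] = \frac{30 s}{3 s^{2} + 5} = G'(s).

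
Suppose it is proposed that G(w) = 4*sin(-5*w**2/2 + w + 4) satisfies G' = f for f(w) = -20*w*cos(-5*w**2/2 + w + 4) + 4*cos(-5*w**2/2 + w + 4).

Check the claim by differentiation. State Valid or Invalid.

Valid: G'(w) = f(w).

d/dw[G] = -20*w*cos(-5*w**2/2 + w + 4) + 4*cos(-5*w**2/2 + w + 4)
This equals f(w) exactly, so the claim holds.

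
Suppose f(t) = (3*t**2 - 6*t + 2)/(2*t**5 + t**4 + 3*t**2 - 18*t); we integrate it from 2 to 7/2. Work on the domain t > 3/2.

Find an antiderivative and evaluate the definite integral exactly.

The denominator factors as t*(t + 2)*(2*t - 3)*(t**2 + 3); partial fractions split f into directly integrable pieces: -(22*t - 79)/(147*(t**2 + 3)) - 4/(441*(2*t - 3)) + 13/(49*(t + 2)) - 1/(9*t).
F(t) = -log(t)/9 - 2*log(t - 3/2)/441 + 13*log(t + 2)/49 - 11*log(t**2 + 3)/147 + 79*sqrt(3)*atan(sqrt(3)*t/3)/441 is an antiderivative of f.
Check: d/dt[-log(t)/9 - 2*log(t - 3/2)/441 + 13*log(t + 2)/49 - 11*log(t**2 + 3)/147 + 79*sqrt(3)*atan(sqrt(3)*t/3)/441] = (3*t**2 - 6*t + 2)/(2*t**5 + t**4 + 3*t**2 - 18*t) = f(t).
F(7/2) = -11*log(61/4)/147 - log(7/2)/9 - 2*log(2)/441 + 79*sqrt(3)*atan(7*sqrt(3)/6)/441 + 13*log(11/2)/49; F(2) = -11*log(7)/147 - 47*log(2)/441 + 79*sqrt(3)*atan(2*sqrt(3)/3)/441 + 13*log(4)/49.
Integral = F(7/2) - F(2) = -13*log(4)/49 - 79*sqrt(3)*atan(2*sqrt(3)/3)/441 - 11*log(61/4)/147 - log(7/2)/9 + 5*log(2)/49 + 11*log(7)/147 + 79*sqrt(3)*atan(7*sqrt(3)/6)/441 + 13*log(11/2)/49.

Antiderivative: F(t) = -log(t)/9 - 2*log(t - 3/2)/441 + 13*log(t + 2)/49 - 11*log(t**2 + 3)/147 + 79*sqrt(3)*atan(sqrt(3)*t/3)/441; value = -13*log(4)/49 - 79*sqrt(3)*atan(2*sqrt(3)/3)/441 - 11*log(61/4)/147 - log(7/2)/9 + 5*log(2)/49 + 11*log(7)/147 + 79*sqrt(3)*atan(7*sqrt(3)/6)/441 + 13*log(11/2)/49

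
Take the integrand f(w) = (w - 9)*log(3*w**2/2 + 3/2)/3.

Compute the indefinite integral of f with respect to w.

Whatever form F(w) takes, F'(w) = f(w) is non-negotiable.
Check: d/dw[(w**2*log(3*w**2/2 + 3/2) - w**2 - 18*w*log(3*w**2/2 + 3/2) + 36*w + log(w**2 + 1) - 36*atan(w))/6] = w*log(w**2 + 1)/3 - w*log(2)/3 + w*log(3)/3 - 3*log(w**2 + 1) - 3*log(3) + 3*log(2), which equals f(w).

F(w) = (w**2*log(3*w**2/2 + 3/2) - w**2 - 18*w*log(3*w**2/2 + 3/2) + 36*w + log(w**2 + 1) - 36*atan(w))/6 + C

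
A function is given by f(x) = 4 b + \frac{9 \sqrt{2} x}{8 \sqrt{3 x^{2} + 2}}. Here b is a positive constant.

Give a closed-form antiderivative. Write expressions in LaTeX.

An antiderivative is F(x) = 4 b x + \frac{3 \sqrt{\frac{3 x^{2}}{2} + 1}}{4}.

For F(x) to be correct the identity F'(x) - f(x) = 0 must hold.
Check: d/dx[4 b x + \frac{3 \sqrt{\frac{3 x^{2}}{2} + 1}}{4}] = \frac{32 b \sqrt{3 x^{2} + 2} + 9 \sqrt{2} x}{8 \sqrt{3 x^{2} + 2}}, which equals f(x).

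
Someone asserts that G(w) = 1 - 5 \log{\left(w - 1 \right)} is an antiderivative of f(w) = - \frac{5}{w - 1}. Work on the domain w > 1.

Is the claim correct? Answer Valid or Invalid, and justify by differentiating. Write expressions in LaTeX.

d/dw[G] = - \frac{5}{w - 1}
This equals f(w) exactly, so the claim holds.

Valid: G'(w) = f(w).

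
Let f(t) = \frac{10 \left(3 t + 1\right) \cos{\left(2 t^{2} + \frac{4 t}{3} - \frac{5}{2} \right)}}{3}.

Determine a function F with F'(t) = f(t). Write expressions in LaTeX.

The substitution u = 2 t^{2} + \frac{4 t}{3} - \frac{5}{2} works: f is exactly (dF/du)*(du/dt) for that inner function.
Check: d/dt[\frac{5 \sin{\left(2 t^{2} + \frac{4 t}{3} - \frac{5}{2} \right)}}{2}] = 10 t \cos{\left(2 t^{2} + \frac{4 t}{3} - \frac{5}{2} \right)} + \frac{10 \cos{\left(2 t^{2} + \frac{4 t}{3} - \frac{5}{2} \right)}}{3}, which equals f(t).

An antiderivative is F(t) = \frac{5 \sin{\left(2 t^{2} + \frac{4 t}{3} - \frac{5}{2} \right)}}{2}.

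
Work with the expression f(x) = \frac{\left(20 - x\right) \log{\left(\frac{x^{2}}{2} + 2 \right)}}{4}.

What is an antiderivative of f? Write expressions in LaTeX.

An antiderivative is F(x) = - \frac{x^{2} \log{\left(\frac{x^{2}}{2} + 2 \right)}}{8} + \frac{x^{2}}{8} + 5 x \log{\left(\frac{x^{2}}{2} + 2 \right)} - 10 x - \frac{\log{\left(x^{2} + 4 \right)}}{2} + 20 \operatorname{atan}{\left(\frac{x}{2} \right)}.

Check any antiderivative F(x) by computing F'(x) and comparing it with f(x).
Check: d/dx[- \frac{x^{2} \log{\left(\frac{x^{2}}{2} + 2 \right)}}{8} + \frac{x^{2}}{8} + 5 x \log{\left(\frac{x^{2}}{2} + 2 \right)} - 10 x - \frac{\log{\left(x^{2} + 4 \right)}}{2} + 20 \operatorname{atan}{\left(\frac{x}{2} \right)}] = - \frac{x \log{\left(\frac{x^{2}}{2} + 2 \right)}}{4} + 5 \log{\left(\frac{x^{2}}{2} + 2 \right)}, which equals f(x).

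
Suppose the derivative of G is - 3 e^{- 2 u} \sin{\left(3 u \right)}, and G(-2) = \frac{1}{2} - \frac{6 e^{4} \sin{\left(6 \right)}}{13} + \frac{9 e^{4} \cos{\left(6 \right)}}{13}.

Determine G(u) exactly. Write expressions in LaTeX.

Check a candidate G(u) by differentiating: d/du[G] must match the given G'(u).
A general antiderivative is \frac{6 e^{- 2 u} \sin{\left(3 u \right)}}{13} + \frac{9 e^{- 2 u} \cos{\left(3 u \right)}}{13} + C.
The condition gives C = \frac{1}{2} - \frac{6 e^{4} \sin{\left(6 \right)}}{13} + \frac{9 e^{4} \cos{\left(6 \right)}}{13} - (- \frac{6 e^{4} \sin{\left(6 \right)}}{13} + \frac{9 e^{4} \cos{\left(6 \right)}}{13}) = \frac{1}{2}.
So G(u) = \frac{\left(13 e^{2 u} + 12 \sin{\left(3 u \right)} + 18 \cos{\left(3 u \right)}\right) e^{- 2 u}}{26}.
Check: d/du[\frac{\left(13 e^{2 u} + 12 \sin{\left(3 u \right)} + 18 \cos{\left(3 u \right)}\right) e^{- 2 u}}{26}] = - 3 e^{- 2 u} \sin{\left(3 u \right)} = G'(u).

G(u) = \frac{\left(13 e^{2 u} + 12 \sin{\left(3 u \right)} + 18 \cos{\left(3 u \right)}\right) e^{- 2 u}}{26}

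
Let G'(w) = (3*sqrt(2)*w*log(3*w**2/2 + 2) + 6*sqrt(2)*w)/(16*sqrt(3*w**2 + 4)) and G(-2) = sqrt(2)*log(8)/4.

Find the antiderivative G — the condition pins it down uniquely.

Recognize the product-rule pattern: G'(w) = u'v + uv' with u = sqrt(3*w**2/2 + 2)/8, v = log(3*w**2/2 + 2), so integration by parts undoes it.
A general antiderivative is sqrt(3*w**2/2 + 2)*log(3*w**2/2 + 2)/8 + C.
The condition gives C = sqrt(2)*log(8)/4 - (sqrt(2)*log(8)/4) = 0.
So G(w) = sqrt(2)*sqrt(3*w**2 + 4)*log(3*w**2/2 + 2)/16.
Check: d/dw[sqrt(2)*sqrt(3*w**2 + 4)*log(3*w**2/2 + 2)/16] = (3*sqrt(2)*w*log(3*w**2/2 + 2) + 6*sqrt(2)*w)/(16*sqrt(3*w**2 + 4)) = G'(w).

G(w) = sqrt(2)*sqrt(3*w**2 + 4)*log(3*w**2/2 + 2)/16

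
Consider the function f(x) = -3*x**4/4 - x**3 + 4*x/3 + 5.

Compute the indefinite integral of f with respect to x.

The integrand splits into summands that can be handled one at a time.
Check: d/dx[-x*(9*x**4 + 15*x**3 - 40*x - 300)/60] = -3*x**4/4 - x**3 + 4*x/3 + 5 = f(x).

F(x) = -x*(9*x**4 + 15*x**3 - 40*x - 300)/60 + C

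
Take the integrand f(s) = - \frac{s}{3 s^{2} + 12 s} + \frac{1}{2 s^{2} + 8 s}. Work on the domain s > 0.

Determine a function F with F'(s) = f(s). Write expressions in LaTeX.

Factor the denominator (6 s \left(s + 4\right)) and decompose: f = - \frac{11}{24 \left(s + 4\right)} + \frac{1}{8 s}; each piece integrates to a log, atan, or power term.
Check: d/ds[\frac{\log{\left(s \right)}}{8} - \frac{11 \log{\left(s + 4 \right)}}{24}] = \frac{3 - 2 s}{6 s^{2} + 24 s}, which equals f(s).

An antiderivative is F(s) = \frac{\log{\left(s \right)}}{8} - \frac{11 \log{\left(s + 4 \right)}}{24}.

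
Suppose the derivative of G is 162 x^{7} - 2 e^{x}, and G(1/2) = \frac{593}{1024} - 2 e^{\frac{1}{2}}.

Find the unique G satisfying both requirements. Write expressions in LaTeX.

G(x) = \frac{81 x^{8} - 8 e^{x} + 2}{4}

The integrand splits into summands that can be handled one at a time.
A general antiderivative is \frac{81 x^{8}}{4} - 2 e^{x} + C.
The condition gives C = \frac{593}{1024} - 2 e^{\frac{1}{2}} - (\frac{81}{1024} - 2 e^{\frac{1}{2}}) = \frac{1}{2}.
So G(x) = \frac{81 x^{8} - 8 e^{x} + 2}{4}.
Check: d/dx[\frac{81 x^{8} - 8 e^{x} + 2}{4}] = 162 x^{7} - 2 e^{x} = G'(x).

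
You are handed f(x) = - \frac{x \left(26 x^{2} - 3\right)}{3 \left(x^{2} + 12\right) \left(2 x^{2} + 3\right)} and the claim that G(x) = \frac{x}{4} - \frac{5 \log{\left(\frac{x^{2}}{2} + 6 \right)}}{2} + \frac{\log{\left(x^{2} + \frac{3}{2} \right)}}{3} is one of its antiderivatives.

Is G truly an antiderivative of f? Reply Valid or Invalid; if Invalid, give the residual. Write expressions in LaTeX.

Invalid: d/dx[G] - f = \frac{1}{4}, which is not 0.

d/dx[G] = \frac{6 x^{4} - 104 x^{3} + 81 x^{2} + 12 x + 108}{24 x^{4} + 324 x^{2} + 432}
d/dx[G] - f(x) = \frac{1}{4} != 0.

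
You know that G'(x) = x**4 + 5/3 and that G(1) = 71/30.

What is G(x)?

The proposed G(x) is checked by its d/dx: the result must match the given G'(x).
A general antiderivative is x**5/5 + 5*x/3 + C.
The condition gives C = 71/30 - (28/15) = 1/2.
So G(x) = x**5/5 + 5*x/3 + 1/2.
Check: d/dx[x**5/5 + 5*x/3 + 1/2] = x**4 + 5/3 = G'(x).

G(x) = x**5/5 + 5*x/3 + 1/2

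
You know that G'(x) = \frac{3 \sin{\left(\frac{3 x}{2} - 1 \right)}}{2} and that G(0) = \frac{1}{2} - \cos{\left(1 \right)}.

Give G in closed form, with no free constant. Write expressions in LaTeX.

G(x) = \frac{1 - 2 \cos{\left(\frac{3 x}{2} - 1 \right)}}{2}

For G(x) to be correct, d/dx[G] must agree with the stated G'(x) identically.
A general antiderivative is - \cos{\left(\frac{3 x}{2} - 1 \right)} + C.
The condition gives C = \frac{1}{2} - \cos{\left(1 \right)} - (- \cos{\left(1 \right)}) = \frac{1}{2}.
So G(x) = \frac{1 - 2 \cos{\left(\frac{3 x}{2} - 1 \right)}}{2}.
Check: d/dx[\frac{1 - 2 \cos{\left(\frac{3 x}{2} - 1 \right)}}{2}] = \frac{3 \sin{\left(\frac{3 x}{2} - 1 \right)}}{2} = G'(x).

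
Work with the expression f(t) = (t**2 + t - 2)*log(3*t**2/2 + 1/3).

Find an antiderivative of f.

An antiderivative is F(t) = (54*t**3*log(3*t**2/2 + 1/3) - 36*t**3 + 81*t**2*log(3*t**2/2 + 1/3) - 81*t**2 - 324*t*log(3*t**2/2 + 1/3) + 672*t + 18*log(t**2 + 2/9) - 224*sqrt(2)*atan(3*sqrt(2)*t/2))/162.

Since d/dt undoes antidifferentiation here, F'(t) = f(t) is required of F(t).
Check: d/dt[(54*t**3*log(3*t**2/2 + 1/3) - 36*t**3 + 81*t**2*log(3*t**2/2 + 1/3) - 81*t**2 - 324*t*log(3*t**2/2 + 1/3) + 672*t + 18*log(t**2 + 2/9) - 224*sqrt(2)*atan(3*sqrt(2)*t/2))/162] = t**2*log(9*t**2 + 2) - t**2*log(6) + t*log(9*t**2 + 2) - t*log(6) - 2*log(9*t**2 + 2) + 2*log(6), which equals f(t).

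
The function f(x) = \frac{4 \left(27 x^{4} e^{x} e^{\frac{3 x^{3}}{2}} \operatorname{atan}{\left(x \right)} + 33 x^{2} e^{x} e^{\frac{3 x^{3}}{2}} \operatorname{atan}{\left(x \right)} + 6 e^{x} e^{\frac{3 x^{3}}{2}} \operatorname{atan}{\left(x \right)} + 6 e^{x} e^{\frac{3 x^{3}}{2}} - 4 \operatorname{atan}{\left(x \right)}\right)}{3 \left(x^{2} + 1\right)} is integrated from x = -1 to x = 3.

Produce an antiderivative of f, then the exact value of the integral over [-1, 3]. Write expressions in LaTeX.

Recognize the product-rule pattern: f = u'v + uv' with u = 8 e^{\frac{3 x^{3}}{2} + x} - \frac{8 \operatorname{atan}{\left(x \right)}}{3}, v = \operatorname{atan}{\left(x \right)}, so integration by parts undoes it.
F(x) = - \frac{8 \left(- 3 e^{x} e^{\frac{3 x^{3}}{2}} + \operatorname{atan}{\left(x \right)}\right) \operatorname{atan}{\left(x \right)}}{3} is an antiderivative of f.
Check: d/dx[- \frac{8 \left(- 3 e^{x} e^{\frac{3 x^{3}}{2}} + \operatorname{atan}{\left(x \right)}\right) \operatorname{atan}{\left(x \right)}}{3}] = \frac{108 x^{4} e^{x} e^{\frac{3 x^{3}}{2}} \operatorname{atan}{\left(x \right)} + 132 x^{2} e^{x} e^{\frac{3 x^{3}}{2}} \operatorname{atan}{\left(x \right)} + 24 e^{x} e^{\frac{3 x^{3}}{2}} \operatorname{atan}{\left(x \right)} + 24 e^{x} e^{\frac{3 x^{3}}{2}} - 16 \operatorname{atan}{\left(x \right)}}{3 x^{2} + 3}, which equals f(x).
F(3) = - \frac{8 \operatorname{atan}^{2}{\left(3 \right)}}{3} + 8 e^{\frac{87}{2}} \operatorname{atan}{\left(3 \right)}; F(-1) = - \frac{\pi^{2}}{6} - \frac{2 \pi}{e^{\frac{5}{2}}}.
Integral = F(3) - F(-1) = - \frac{8 \operatorname{atan}^{2}{\left(3 \right)}}{3} + \frac{2 \pi}{e^{\frac{5}{2}}} + \frac{\pi^{2}}{6} + 8 e^{\frac{87}{2}} \operatorname{atan}{\left(3 \right)}.

Antiderivative: F(x) = - \frac{8 \left(- 3 e^{x} e^{\frac{3 x^{3}}{2}} + \operatorname{atan}{\left(x \right)}\right) \operatorname{atan}{\left(x \right)}}{3}; value = - \frac{8 \operatorname{atan}^{2}{\left(3 \right)}}{3} + \frac{2 \pi}{e^{\frac{5}{2}}} + \frac{\pi^{2}}{6} + 8 e^{\frac{87}{2}} \operatorname{atan}{\left(3 \right)}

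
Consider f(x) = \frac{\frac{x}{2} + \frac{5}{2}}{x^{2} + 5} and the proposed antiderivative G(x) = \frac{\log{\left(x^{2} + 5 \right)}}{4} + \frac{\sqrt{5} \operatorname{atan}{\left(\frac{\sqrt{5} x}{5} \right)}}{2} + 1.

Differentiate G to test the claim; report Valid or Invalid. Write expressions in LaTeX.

d/dx[G] = \frac{x + 5}{2 x^{2} + 10}
This equals f(x) exactly, so the claim holds.

Valid: G'(x) = f(x).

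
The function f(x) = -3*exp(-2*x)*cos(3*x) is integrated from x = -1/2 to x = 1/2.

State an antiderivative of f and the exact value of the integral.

For F(x) to be correct the identity F'(x) - f(x) = 0 must hold.
F(x) = 3*(-3*sin(3*x) + 2*cos(3*x))*exp(-2*x)/13 is an antiderivative of f.
Check: d/dx[3*(-3*sin(3*x) + 2*cos(3*x))*exp(-2*x)/13] = -3*exp(-2*x)*cos(3*x) = f(x).
F(1/2) = -9*exp(-1)*sin(3/2)/13 + 6*exp(-1)*cos(3/2)/13; F(-1/2) = 6*exp(1)*cos(3/2)/13 + 9*exp(1)*sin(3/2)/13.
Integral = F(1/2) - F(-1/2) = -9*exp(1)*sin(3/2)/13 - 9*exp(-1)*sin(3/2)/13 - 6*exp(1)*cos(3/2)/13 + 6*exp(-1)*cos(3/2)/13.

Antiderivative: F(x) = 3*(-3*sin(3*x) + 2*cos(3*x))*exp(-2*x)/13; value = -9*exp(1)*sin(3/2)/13 - 9*exp(-1)*sin(3/2)/13 - 6*exp(1)*cos(3/2)/13 + 6*exp(-1)*cos(3/2)/13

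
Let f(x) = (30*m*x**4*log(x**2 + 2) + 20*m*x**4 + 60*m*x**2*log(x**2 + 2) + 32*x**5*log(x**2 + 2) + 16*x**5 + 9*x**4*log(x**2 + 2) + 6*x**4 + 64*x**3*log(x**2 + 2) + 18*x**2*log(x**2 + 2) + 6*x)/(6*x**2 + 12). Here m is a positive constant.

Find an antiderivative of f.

An antiderivative is F(x) = (10*m*x**3 + 8*x**4 + 3*x**3 + 3)*log(x**2 + 2)/6.

Recognize the product-rule pattern: f = u'v + uv' with u = 5*m*x**3/3 + 4*x**4/3 + x**3/2 + 1/2, v = log(x**2 + 2), so integration by parts undoes it.
Check: d/dx[(10*m*x**3 + 8*x**4 + 3*x**3 + 3)*log(x**2 + 2)/6] = (30*m*x**4*log(x**2 + 2) + 20*m*x**4 + 60*m*x**2*log(x**2 + 2) + 32*x**5*log(x**2 + 2) + 16*x**5 + 9*x**4*log(x**2 + 2) + 6*x**4 + 64*x**3*log(x**2 + 2) + 18*x**2*log(x**2 + 2) + 6*x)/(6*x**2 + 12) = f(x).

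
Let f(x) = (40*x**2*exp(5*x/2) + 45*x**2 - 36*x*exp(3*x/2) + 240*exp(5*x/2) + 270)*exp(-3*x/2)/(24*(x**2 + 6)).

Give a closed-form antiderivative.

Check any antiderivative F(x) by computing F'(x) and comparing it with f(x).
Check: d/dx[(20*exp(5*x/2) - 9*exp(3*x/2)*log(x**2 + 6) - 15)*exp(-3*x/2)/12] = (40*x**2*exp(5*x/2) + 45*x**2 - 36*x*exp(3*x/2) + 240*exp(5*x/2) + 270)/(24*x**2*exp(3*x/2) + 144*exp(3*x/2)), which equals f(x).

An antiderivative is F(x) = (20*exp(5*x/2) - 9*exp(3*x/2)*log(x**2 + 6) - 15)*exp(-3*x/2)/12.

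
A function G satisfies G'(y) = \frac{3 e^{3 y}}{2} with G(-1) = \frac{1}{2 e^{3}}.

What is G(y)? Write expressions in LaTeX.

For G(y) to be correct, d/dy[G] must agree with the stated G'(y) identically.
A general antiderivative is \frac{e^{3 y}}{2} + C.
The condition gives C = \frac{1}{2 e^{3}} - (\frac{1}{2 e^{3}}) = 0.
So G(y) = \frac{e^{3 y}}{2}.
Check: d/dy[\frac{e^{3 y}}{2}] = \frac{3 e^{3 y}}{2} = G'(y).

G(y) = \frac{e^{3 y}}{2}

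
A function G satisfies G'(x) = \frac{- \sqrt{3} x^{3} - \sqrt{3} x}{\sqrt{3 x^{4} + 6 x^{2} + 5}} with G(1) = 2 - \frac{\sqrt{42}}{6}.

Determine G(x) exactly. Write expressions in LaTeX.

G(x) = 2 - \frac{\sqrt{x^{4} + 2 x^{2} + \frac{5}{3}}}{2}

G'(x) matches the chain-rule pattern g'(h)*h' with inner function h(x) = x^{4} + 2 x^{2} + \frac{5}{3}; substituting u = h(x) collapses the integral.
A general antiderivative is - \frac{\sqrt{x^{4} + 2 x^{2} + \frac{5}{3}}}{2} + C.
The condition gives C = 2 - \frac{\sqrt{42}}{6} - (- \frac{\sqrt{42}}{6}) = 2.
So G(x) = 2 - \frac{\sqrt{x^{4} + 2 x^{2} + \frac{5}{3}}}{2}.
Check: d/dx[2 - \frac{\sqrt{x^{4} + 2 x^{2} + \frac{5}{3}}}{2}] = \frac{- \sqrt{3} x^{3} - \sqrt{3} x}{\sqrt{3 x^{4} + 6 x^{2} + 5}} = G'(x).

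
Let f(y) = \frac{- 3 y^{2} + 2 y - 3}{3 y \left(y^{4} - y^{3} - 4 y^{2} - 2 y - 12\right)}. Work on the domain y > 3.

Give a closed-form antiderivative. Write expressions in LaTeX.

An antiderivative is F(y) = \frac{165 \log{\left(y \right)} - 96 \log{\left(y - 3 \right)} - 209 \log{\left(y + 2 \right)} + 70 \log{\left(y^{2} + 2 \right)} - 65 \sqrt{2} \operatorname{atan}{\left(\frac{\sqrt{2} y}{2} \right)}}{1980}.

The denominator factors as 3 y \left(y - 3\right) \left(y + 2\right) \left(y^{2} + 2\right); partial fractions split f into directly integrable pieces: \frac{14 y - 13}{198 \left(y^{2} + 2\right)} - \frac{19}{180 \left(y + 2\right)} - \frac{8}{165 \left(y - 3\right)} + \frac{1}{12 y}.
Check: d/dy[\frac{165 \log{\left(y \right)} - 96 \log{\left(y - 3 \right)} - 209 \log{\left(y + 2 \right)} + 70 \log{\left(y^{2} + 2 \right)} - 65 \sqrt{2} \operatorname{atan}{\left(\frac{\sqrt{2} y}{2} \right)}}{1980}] = \frac{- 3 y^{2} + 2 y - 3}{3 y^{5} - 3 y^{4} - 12 y^{3} - 6 y^{2} - 36 y}, which equals f(y).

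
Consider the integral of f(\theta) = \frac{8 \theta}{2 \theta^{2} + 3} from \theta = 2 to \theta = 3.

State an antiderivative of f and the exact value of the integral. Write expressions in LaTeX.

f matches the chain-rule pattern g'(h)*h' with inner function h(\theta) = \frac{2 \theta^{4}}{3} + 2 \theta^{2} + \frac{3}{2}; substituting u = h(\theta) collapses the integral.
F(\theta) = \log{\left(\frac{2 \theta^{4}}{3} + 2 \theta^{2} + \frac{3}{2} \right)} is an antiderivative of f.
Check: d/d\theta[\log{\left(\frac{2 \theta^{4}}{3} + 2 \theta^{2} + \frac{3}{2} \right)}] = \frac{8 \theta}{2 \theta^{2} + 3} = f(\theta).
F(3) = \log{\left(\frac{147}{2} \right)}; F(2) = \log{\left(\frac{121}{6} \right)}.
Integral = F(3) - F(2) = - \log{\left(\frac{121}{6} \right)} + \log{\left(\frac{147}{2} \right)}.

Antiderivative: F(\theta) = \log{\left(\frac{2 \theta^{4}}{3} + 2 \theta^{2} + \frac{3}{2} \right)}; value = - \log{\left(\frac{121}{6} \right)} + \log{\left(\frac{147}{2} \right)}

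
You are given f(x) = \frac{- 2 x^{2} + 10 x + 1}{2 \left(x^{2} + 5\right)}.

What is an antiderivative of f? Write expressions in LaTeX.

An antiderivative is F(x) = - \frac{10 x - 25 \log{\left(x^{2} + 5 \right)} - 11 \sqrt{5} \operatorname{atan}{\left(\frac{\sqrt{5} x}{5} \right)}}{10}.

For F(x) to be correct the identity F'(x) - f(x) = 0 must hold.
Check: d/dx[- \frac{10 x - 25 \log{\left(x^{2} + 5 \right)} - 11 \sqrt{5} \operatorname{atan}{\left(\frac{\sqrt{5} x}{5} \right)}}{10}] = \frac{- 2 x^{2} + 10 x + 1}{2 x^{2} + 10}, which equals f(x).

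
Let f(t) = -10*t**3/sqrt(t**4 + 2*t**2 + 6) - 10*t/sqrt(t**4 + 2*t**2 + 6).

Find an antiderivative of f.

An antiderivative is F(t) = -5*sqrt(t**4 + 2*t**2 + 6).

f matches the chain-rule pattern g'(h)*h' with inner function h(t) = t**4 + 2*t**2 + 6; substituting u = h(t) collapses the integral.
Check: d/dt[-5*sqrt(t**4 + 2*t**2 + 6)] = (-10*t**3 - 10*t)/sqrt(t**4 + 2*t**2 + 6), which equals f(t).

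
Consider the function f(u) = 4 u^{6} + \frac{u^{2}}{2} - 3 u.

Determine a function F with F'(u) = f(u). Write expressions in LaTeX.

An antiderivative is F(u) = \frac{u^{2} \left(24 u^{5} + 7 u - 63\right)}{42}.

Integrate term by term and add the pieces.
Check: d/du[\frac{u^{2} \left(24 u^{5} + 7 u - 63\right)}{42}] = 4 u^{6} + \frac{u^{2}}{2} - 3 u = f(u).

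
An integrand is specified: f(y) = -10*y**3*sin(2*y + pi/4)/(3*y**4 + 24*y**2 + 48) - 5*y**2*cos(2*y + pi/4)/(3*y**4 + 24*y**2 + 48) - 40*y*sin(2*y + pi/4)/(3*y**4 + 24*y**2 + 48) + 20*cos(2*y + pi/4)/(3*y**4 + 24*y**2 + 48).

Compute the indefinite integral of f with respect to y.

F(y) = 5*y*cos(2*y + pi/4)/(3*(y**2 + 4)) + C

Integrate term by term and add the pieces.
Check: d/dy[5*y*cos(2*y + pi/4)/(3*(y**2 + 4))] = (-10*y**3*sin(2*y + pi/4) - 5*y**2*cos(2*y + pi/4) - 40*y*sin(2*y + pi/4) + 20*cos(2*y + pi/4))/(3*y**4 + 24*y**2 + 48), which equals f(y).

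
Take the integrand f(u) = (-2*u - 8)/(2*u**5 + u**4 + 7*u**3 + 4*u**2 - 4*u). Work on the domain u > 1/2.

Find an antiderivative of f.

The denominator factors as u*(u + 1)*(2*u - 1)*(u**2 + 4); partial fractions split f into directly integrable pieces: -2*(8*u - 13)/(85*(u**2 + 4)) - 48/(17*(2*u - 1)) - 2/(5*(u + 1)) + 2/u.
Check: d/du[2*log(u) - 24*log(u - 1/2)/17 - 2*log(u + 1)/5 - 8*log(u**2 + 4)/85 + 13*atan(u/2)/85] = (-2*u - 8)/(2*u**5 + u**4 + 7*u**3 + 4*u**2 - 4*u) = f(u).

An antiderivative is F(u) = 2*log(u) - 24*log(u - 1/2)/17 - 2*log(u + 1)/5 - 8*log(u**2 + 4)/85 + 13*atan(u/2)/85.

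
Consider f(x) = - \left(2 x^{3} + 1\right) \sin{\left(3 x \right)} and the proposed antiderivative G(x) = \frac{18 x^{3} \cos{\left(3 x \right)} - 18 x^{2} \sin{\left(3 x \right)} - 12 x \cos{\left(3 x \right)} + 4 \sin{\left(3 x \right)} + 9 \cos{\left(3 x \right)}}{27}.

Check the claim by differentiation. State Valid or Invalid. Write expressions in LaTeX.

Valid: G'(x) = f(x).

d/dx[G] = - 2 x^{3} \sin{\left(3 x \right)} - \sin{\left(3 x \right)}
This equals f(x) exactly, so the claim holds.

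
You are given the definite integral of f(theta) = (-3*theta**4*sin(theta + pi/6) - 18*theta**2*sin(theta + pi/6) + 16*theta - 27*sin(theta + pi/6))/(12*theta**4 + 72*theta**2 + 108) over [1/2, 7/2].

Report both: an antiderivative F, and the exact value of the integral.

Antiderivative: F(theta) = (3*theta**2*cos(theta + pi/6) + 9*cos(theta + pi/6) - 8)/(12*theta**2 + 36); value = cos(pi/6 + 7/2)/4 - cos(1/2 + pi/6)/4 + 128/793

Since d/dtheta undoes antidifferentiation here, F'(theta) = f(theta) is required of F(theta).
F(theta) = (3*theta**2*cos(theta + pi/6) + 9*cos(theta + pi/6) - 8)/(12*theta**2 + 36) is an antiderivative of f.
Check: d/dtheta[(3*theta**2*cos(theta + pi/6) + 9*cos(theta + pi/6) - 8)/(12*theta**2 + 36)] = (-3*theta**4*sin(theta + pi/6) - 18*theta**2*sin(theta + pi/6) + 16*theta - 27*sin(theta + pi/6))/(12*theta**4 + 72*theta**2 + 108) = f(theta).
F(7/2) = cos(pi/6 + 7/2)/4 - 8/183; F(1/2) = -8/39 + cos(1/2 + pi/6)/4.
Integral = F(7/2) - F(1/2) = cos(pi/6 + 7/2)/4 - cos(1/2 + pi/6)/4 + 128/793.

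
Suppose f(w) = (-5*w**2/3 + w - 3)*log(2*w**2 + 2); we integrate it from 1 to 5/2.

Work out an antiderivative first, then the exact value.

Antiderivative: F(w) = (20*w**3 - 27*w**2 + 3*w*(-10*w**2 + 9*w - 54)*log(2*w**2 + 2) + 264*w + 27*log(w**2 + 1) - 264*atan(w))/54; value = -235*log(29/2)/18 - 44*atan(5/2)/9 - log(2)/2 + log(29/4)/2 + 11*pi/9 + 55*log(4)/18 + 81/8

A candidate is checked by its d/dw: the result must match f(w).
F(w) = (20*w**3 - 27*w**2 + 3*w*(-10*w**2 + 9*w - 54)*log(2*w**2 + 2) + 264*w + 27*log(w**2 + 1) - 264*atan(w))/54 is an antiderivative of f.
Check: d/dw[(20*w**3 - 27*w**2 + 3*w*(-10*w**2 + 9*w - 54)*log(2*w**2 + 2) + 264*w + 27*log(w**2 + 1) - 264*atan(w))/54] = -5*w**2*log(w**2 + 1)/3 - 5*w**2*log(2)/3 + w*log(w**2 + 1) + w*log(2) - 3*log(w**2 + 1) - 3*log(2), which equals f(w).
F(5/2) = -235*log(29/2)/18 - 44*atan(5/2)/9 + log(29/4)/2 + 3215/216; F(1) = -55*log(4)/18 - 11*pi/9 + log(2)/2 + 257/54.
Integral = F(5/2) - F(1) = -235*log(29/2)/18 - 44*atan(5/2)/9 - log(2)/2 + log(29/4)/2 + 11*pi/9 + 55*log(4)/18 + 81/8.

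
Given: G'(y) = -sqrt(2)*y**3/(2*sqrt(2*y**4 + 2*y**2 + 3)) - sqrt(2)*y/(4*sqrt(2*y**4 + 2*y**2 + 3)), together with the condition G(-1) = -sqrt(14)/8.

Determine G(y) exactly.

G(y) = -sqrt(2)*sqrt(2*y**4 + 2*y**2 + 3)/8

G'(y) matches the chain-rule pattern g'(h)*h' with inner function h(y) = y**4 + y**2 + 3/2; substituting u = h(y) collapses the integral.
A general antiderivative is -sqrt(y**4 + y**2 + 3/2)/4 + C.
The condition gives C = -sqrt(14)/8 - (-sqrt(14)/8) = 0.
So G(y) = -sqrt(2)*sqrt(2*y**4 + 2*y**2 + 3)/8.
Check: d/dy[-sqrt(2)*sqrt(2*y**4 + 2*y**2 + 3)/8] = (-2*sqrt(2)*y**3 - sqrt(2)*y)/(4*sqrt(2*y**4 + 2*y**2 + 3)), which equals G'(y).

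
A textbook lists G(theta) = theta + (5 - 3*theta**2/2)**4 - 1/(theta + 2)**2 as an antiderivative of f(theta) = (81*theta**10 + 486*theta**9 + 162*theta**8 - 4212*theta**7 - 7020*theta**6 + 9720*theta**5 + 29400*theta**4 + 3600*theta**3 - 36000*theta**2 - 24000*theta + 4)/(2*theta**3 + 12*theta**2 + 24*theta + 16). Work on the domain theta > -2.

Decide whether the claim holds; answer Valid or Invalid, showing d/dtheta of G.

d/dtheta[G] = (81*theta**10 + 486*theta**9 + 162*theta**8 - 4212*theta**7 - 7020*theta**6 + 9720*theta**5 + 29400*theta**4 + 3602*theta**3 - 35988*theta**2 - 23976*theta + 20)/(2*theta**3 + 12*theta**2 + 24*theta + 16)
d/dtheta[G] - f(theta) = 1 != 0.

Invalid: d/dtheta[G] - f = 1, which is not 0.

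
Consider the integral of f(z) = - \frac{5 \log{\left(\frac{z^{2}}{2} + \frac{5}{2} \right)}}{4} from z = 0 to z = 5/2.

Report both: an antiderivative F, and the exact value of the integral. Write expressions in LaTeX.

Since d/dz undoes antidifferentiation here, F'(z) = f(z) is required of F(z).
F(z) = - \frac{5 \left(z \log{\left(\frac{z^{2}}{2} + \frac{5}{2} \right)} - 2 z + 2 \sqrt{5} \operatorname{atan}{\left(\frac{\sqrt{5} z}{5} \right)}\right)}{4} is an antiderivative of f.
Check: d/dz[- \frac{5 \left(z \log{\left(\frac{z^{2}}{2} + \frac{5}{2} \right)} - 2 z + 2 \sqrt{5} \operatorname{atan}{\left(\frac{\sqrt{5} z}{5} \right)}\right)}{4}] = - \frac{5 \log{\left(z^{2} + 5 \right)}}{4} + \frac{5 \log{\left(2 \right)}}{4}, which equals f(z).
F(5/2) = - \frac{25 \log{\left(\frac{45}{8} \right)}}{8} - \frac{5 \sqrt{5} \operatorname{atan}{\left(\frac{\sqrt{5}}{2} \right)}}{2} + \frac{25}{4}; F(0) = 0.
Integral = F(5/2) - F(0) = - \frac{25 \log{\left(\frac{45}{8} \right)}}{8} - \frac{5 \sqrt{5} \operatorname{atan}{\left(\frac{\sqrt{5}}{2} \right)}}{2} + \frac{25}{4}.

Antiderivative: F(z) = - \frac{5 \left(z \log{\left(\frac{z^{2}}{2} + \frac{5}{2} \right)} - 2 z + 2 \sqrt{5} \operatorname{atan}{\left(\frac{\sqrt{5} z}{5} \right)}\right)}{4}; value = - \frac{25 \log{\left(\frac{45}{8} \right)}}{8} - \frac{5 \sqrt{5} \operatorname{atan}{\left(\frac{\sqrt{5}}{2} \right)}}{2} + \frac{25}{4}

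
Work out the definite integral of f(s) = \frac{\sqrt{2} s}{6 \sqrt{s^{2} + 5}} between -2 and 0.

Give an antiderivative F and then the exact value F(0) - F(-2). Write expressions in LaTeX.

Antiderivative: F(s) = \frac{\sqrt{\frac{s^{2}}{2} + \frac{5}{2}}}{3}; value = - \frac{\sqrt{2}}{2} + \frac{\sqrt{10}}{6}

The substitution u = \frac{s^{2}}{2} + \frac{5}{2} works: f is exactly (dF/du)*(du/ds) for that inner function.
F(s) = \frac{\sqrt{\frac{s^{2}}{2} + \frac{5}{2}}}{3} is an antiderivative of f.
Check: d/ds[\frac{\sqrt{\frac{s^{2}}{2} + \frac{5}{2}}}{3}] = \frac{\sqrt{2} s}{6 \sqrt{s^{2} + 5}} = f(s).
F(0) = \frac{\sqrt{10}}{6}; F(-2) = \frac{\sqrt{2}}{2}.
Integral = F(0) - F(-2) = - \frac{\sqrt{2}}{2} + \frac{\sqrt{10}}{6}.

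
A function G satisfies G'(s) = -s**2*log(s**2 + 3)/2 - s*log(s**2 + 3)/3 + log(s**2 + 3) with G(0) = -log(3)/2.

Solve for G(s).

The integrand splits into summands that can be handled one at a time.
A general antiderivative is s**3/9 + s**2/6 - 3*s + (-s**3/6 - s**2/6 + s)*log(s**2 + 3) - log(s**2 + 3)/2 + 3*sqrt(3)*atan(sqrt(3)*s/3) + C.
The condition gives C = -log(3)/2 - (-log(3)/2) = 0.
So G(s) = (2*s**3 + 3*s**2 + 3*s*(-s**2 - s + 6)*log(s**2 + 3) - 54*s - 9*log(s**2 + 3) + 54*sqrt(3)*atan(sqrt(3)*s/3))/18.
Check: d/ds[(2*s**3 + 3*s**2 + 3*s*(-s**2 - s + 6)*log(s**2 + 3) - 54*s - 9*log(s**2 + 3) + 54*sqrt(3)*atan(sqrt(3)*s/3))/18] = -s**2*log(s**2 + 3)/2 - s*log(s**2 + 3)/3 + log(s**2 + 3) = G'(s).

G(s) = (2*s**3 + 3*s**2 + 3*s*(-s**2 - s + 6)*log(s**2 + 3) - 54*s - 9*log(s**2 + 3) + 54*sqrt(3)*atan(sqrt(3)*s/3))/18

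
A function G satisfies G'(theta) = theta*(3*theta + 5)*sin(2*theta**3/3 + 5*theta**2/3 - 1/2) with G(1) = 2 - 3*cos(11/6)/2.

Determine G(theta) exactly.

The substitution u = 2*theta**3/3 + 5*theta**2/3 - 1/2 works: G'(theta) is exactly (dG/du)*(du/dtheta) for that inner function.
A general antiderivative is -3*cos(2*theta**3/3 + 5*theta**2/3 - 1/2)/2 + C.
The condition gives C = 2 - 3*cos(11/6)/2 - (-3*cos(11/6)/2) = 2.
So G(theta) = (4 - 3*cos(2*theta**3/3 + 5*theta**2/3 - 1/2))/2.
Check: d/dtheta[(4 - 3*cos(2*theta**3/3 + 5*theta**2/3 - 1/2))/2] = 3*theta**2*sin(2*theta**3/3 + 5*theta**2/3 - 1/2) + 5*theta*sin(2*theta**3/3 + 5*theta**2/3 - 1/2), which equals G'(theta).

G(theta) = (4 - 3*cos(2*theta**3/3 + 5*theta**2/3 - 1/2))/2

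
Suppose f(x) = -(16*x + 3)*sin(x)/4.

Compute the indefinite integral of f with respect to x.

F(x) = (16*x*cos(x) - 16*sin(x) + 3*cos(x))/4 + C

A candidate is checked by its d/dx: the result must match f(x).
Check: d/dx[(16*x*cos(x) - 16*sin(x) + 3*cos(x))/4] = -4*x*sin(x) - 3*sin(x)/4, which equals f(x).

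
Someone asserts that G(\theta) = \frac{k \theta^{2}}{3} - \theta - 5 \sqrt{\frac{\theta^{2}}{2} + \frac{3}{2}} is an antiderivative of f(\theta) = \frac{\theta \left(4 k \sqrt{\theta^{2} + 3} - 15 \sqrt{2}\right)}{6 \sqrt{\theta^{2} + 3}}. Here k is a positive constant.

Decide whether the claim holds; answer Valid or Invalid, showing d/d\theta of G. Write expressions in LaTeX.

d/d\theta[G] = \frac{4 k \theta \sqrt{\theta^{2} + 3} - 15 \sqrt{2} \theta - 6 \sqrt{\theta^{2} + 3}}{6 \sqrt{\theta^{2} + 3}}
d/d\theta[G] - f(\theta) = -1 != 0.

Invalid: d/d\theta[G] - f = -1, which is not 0.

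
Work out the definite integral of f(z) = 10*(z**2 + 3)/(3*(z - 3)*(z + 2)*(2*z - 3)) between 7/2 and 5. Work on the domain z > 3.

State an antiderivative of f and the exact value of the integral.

Factor the denominator (3*(z - 3)*(z + 2)*(2*z - 3)) and decompose: f = -10/(3*(2*z - 3)) + 2/(3*(z + 2)) + 8/(3*(z - 3)); each piece integrates to a log, atan, or power term.
F(z) = 8*log(z - 3)/3 - 5*log(z - 3/2)/3 + 2*log(z + 2)/3 is an antiderivative of f.
Check: d/dz[8*log(z - 3)/3 - 5*log(z - 3/2)/3 + 2*log(z + 2)/3] = (10*z**2 + 30)/(6*z**3 - 15*z**2 - 27*z + 54), which equals f(z).
F(5) = -5*log(7/2)/3 + 2*log(7)/3 + 8*log(2)/3; F(7/2) = -13*log(2)/3 + 2*log(11/2)/3.
Integral = F(5) - F(7/2) = -5*log(7/2)/3 - 2*log(11/2)/3 + 2*log(7)/3 + 7*log(2).

Antiderivative: F(z) = 8*log(z - 3)/3 - 5*log(z - 3/2)/3 + 2*log(z + 2)/3; value = -5*log(7/2)/3 - 2*log(11/2)/3 + 2*log(7)/3 + 7*log(2)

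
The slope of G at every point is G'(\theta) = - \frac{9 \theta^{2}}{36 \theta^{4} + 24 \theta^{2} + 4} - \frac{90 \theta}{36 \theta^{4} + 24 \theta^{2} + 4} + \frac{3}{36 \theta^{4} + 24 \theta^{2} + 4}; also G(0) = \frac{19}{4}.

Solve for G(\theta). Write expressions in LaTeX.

G(\theta) = \frac{12 \theta^{2} + 3 \theta + 19}{4 \left(3 \theta^{2} + 1\right)}

G'(\theta) has the shape u'v + uv' for u = \frac{1}{4 \theta^{2} + \frac{4}{3}} and v = \theta + 5 — it is the derivative of the product u*v.
A general antiderivative is \frac{\theta + 5}{4 \theta^{2} + \frac{4}{3}} + C.
The condition gives C = \frac{19}{4} - (\frac{15}{4}) = 1.
So G(\theta) = \frac{12 \theta^{2} + 3 \theta + 19}{4 \left(3 \theta^{2} + 1\right)}.
Check: d/d\theta[\frac{12 \theta^{2} + 3 \theta + 19}{4 \left(3 \theta^{2} + 1\right)}] = \frac{- 9 \theta^{2} - 90 \theta + 3}{36 \theta^{4} + 24 \theta^{2} + 4}, which equals G'(\theta).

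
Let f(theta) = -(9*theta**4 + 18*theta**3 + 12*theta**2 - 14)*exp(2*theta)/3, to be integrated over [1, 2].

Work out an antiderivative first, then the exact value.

Recognize the product-rule pattern: f = u'v + uv' with u = -3*theta**4/2 - 2*theta**2 + 2*theta + 4/3, v = exp(2*theta), so integration by parts undoes it.
F(theta) = 2*(-3*theta**4/4 - theta**2 + theta + 2/3)*exp(2*theta) is an antiderivative of f.
Check: d/dtheta[2*(-3*theta**4/4 - theta**2 + theta + 2/3)*exp(2*theta)] = -3*theta**4*exp(2*theta) - 6*theta**3*exp(2*theta) - 4*theta**2*exp(2*theta) + 14*exp(2*theta)/3, which equals f(theta).
F(2) = -80*exp(4)/3; F(1) = -exp(2)/6.
Integral = F(2) - F(1) = -80*exp(4)/3 + exp(2)/6.

Antiderivative: F(theta) = 2*(-3*theta**4/4 - theta**2 + theta + 2/3)*exp(2*theta); value = -80*exp(4)/3 + exp(2)/6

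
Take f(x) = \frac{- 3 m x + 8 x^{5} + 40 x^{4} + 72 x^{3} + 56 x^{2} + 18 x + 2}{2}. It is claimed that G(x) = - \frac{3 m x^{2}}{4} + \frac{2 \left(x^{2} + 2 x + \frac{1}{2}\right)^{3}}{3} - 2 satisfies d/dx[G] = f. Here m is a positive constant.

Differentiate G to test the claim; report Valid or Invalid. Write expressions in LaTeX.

d/dx[G] = - \frac{3 m x}{2} + 4 x^{5} + 20 x^{4} + 36 x^{3} + 28 x^{2} + 9 x + 1
This equals f(x) exactly, so the claim holds.

Valid: G'(x) = f(x).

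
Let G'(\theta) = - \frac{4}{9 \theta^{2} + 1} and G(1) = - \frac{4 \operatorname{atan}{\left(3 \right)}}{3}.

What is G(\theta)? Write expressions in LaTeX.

G(\theta) = - \frac{4 \operatorname{atan}{\left(3 \theta \right)}}{3}

Whatever form G(\theta) takes, its d/d\theta must return the stated G'(\theta).
A general antiderivative is - \frac{4 \operatorname{atan}{\left(3 \theta \right)}}{3} + C.
The condition gives C = - \frac{4 \operatorname{atan}{\left(3 \right)}}{3} - (- \frac{4 \operatorname{atan}{\left(3 \right)}}{3}) = 0.
So G(\theta) = - \frac{4 \operatorname{atan}{\left(3 \theta \right)}}{3}.
Check: d/d\theta[- \frac{4 \operatorname{atan}{\left(3 \theta \right)}}{3}] = - \frac{4}{9 \theta^{2} + 1} = G'(\theta).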